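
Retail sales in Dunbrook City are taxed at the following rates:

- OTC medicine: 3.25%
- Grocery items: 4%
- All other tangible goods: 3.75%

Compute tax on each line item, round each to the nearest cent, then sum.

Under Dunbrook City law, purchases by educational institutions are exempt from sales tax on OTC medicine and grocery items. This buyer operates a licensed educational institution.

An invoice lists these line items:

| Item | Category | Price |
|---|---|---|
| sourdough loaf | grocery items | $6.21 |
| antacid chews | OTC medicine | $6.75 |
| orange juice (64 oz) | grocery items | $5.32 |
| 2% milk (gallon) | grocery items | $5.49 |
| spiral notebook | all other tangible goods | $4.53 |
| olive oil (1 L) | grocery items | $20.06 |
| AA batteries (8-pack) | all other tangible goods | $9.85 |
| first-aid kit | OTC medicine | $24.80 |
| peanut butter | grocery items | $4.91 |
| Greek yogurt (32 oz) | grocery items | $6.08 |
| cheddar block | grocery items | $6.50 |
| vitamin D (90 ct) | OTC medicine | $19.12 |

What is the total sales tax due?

Sourdough loaf $6.21: grocery items, buyer-exempt → 0% → $0.00
Antacid chews $6.75: OTC medicine, buyer-exempt → 0% → $0.00
Orange juice (64 oz) $5.32: grocery items, buyer-exempt → 0% → $0.00
2% milk (gallon) $5.49: grocery items, buyer-exempt → 0% → $0.00
Spiral notebook $4.53: all other tangible goods → 3.75% → $0.17
Olive oil (1 L) $20.06: grocery items, buyer-exempt → 0% → $0.00
AA batteries (8-pack) $9.85: all other tangible goods → 3.75% → $0.37
First-aid kit $24.80: OTC medicine, buyer-exempt → 0% → $0.00
Peanut butter $4.91: grocery items, buyer-exempt → 0% → $0.00
Greek yogurt (32 oz) $6.08: grocery items, buyer-exempt → 0% → $0.00
Cheddar block $6.50: grocery items, buyer-exempt → 0% → $0.00
Vitamin D (90 ct) $19.12: OTC medicine, buyer-exempt → 0% → $0.00
Total tax = $0.17 + $0.37 = $0.54

$0.54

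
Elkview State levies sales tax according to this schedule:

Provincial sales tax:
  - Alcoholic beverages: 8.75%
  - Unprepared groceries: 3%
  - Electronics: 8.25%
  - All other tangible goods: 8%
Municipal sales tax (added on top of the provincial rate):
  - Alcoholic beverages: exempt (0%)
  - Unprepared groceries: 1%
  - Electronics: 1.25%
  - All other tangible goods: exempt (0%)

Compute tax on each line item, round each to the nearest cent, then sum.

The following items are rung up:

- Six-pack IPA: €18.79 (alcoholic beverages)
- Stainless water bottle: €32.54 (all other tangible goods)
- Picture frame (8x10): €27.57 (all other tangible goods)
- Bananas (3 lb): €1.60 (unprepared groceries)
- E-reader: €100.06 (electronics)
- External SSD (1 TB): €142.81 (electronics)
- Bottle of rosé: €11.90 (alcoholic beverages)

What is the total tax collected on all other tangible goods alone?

Stainless water bottle €32.54: all other tangible goods → 8% + 0% municipal = 8% → €2.60
Picture frame (8x10) €27.57: all other tangible goods → 8% + 0% municipal = 8% → €2.21
Tax on all other tangible goods = €2.60 + €2.21 = €4.81

€4.81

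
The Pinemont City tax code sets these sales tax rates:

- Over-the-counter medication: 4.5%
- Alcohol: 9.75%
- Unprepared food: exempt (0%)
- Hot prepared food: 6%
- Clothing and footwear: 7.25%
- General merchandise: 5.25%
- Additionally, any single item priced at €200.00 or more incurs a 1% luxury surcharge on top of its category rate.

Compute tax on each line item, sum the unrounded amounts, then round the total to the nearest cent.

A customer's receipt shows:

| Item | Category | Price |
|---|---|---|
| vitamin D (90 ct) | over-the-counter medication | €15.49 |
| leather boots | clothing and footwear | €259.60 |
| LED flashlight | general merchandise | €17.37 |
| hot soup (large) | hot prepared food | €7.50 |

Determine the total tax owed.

€23.48

Vitamin D (90 ct) €15.49: over-the-counter medication → 4.5% → €0.69705
Leather boots €259.60: clothing and footwear → 7.25% + 1% surcharge = 8.25% → €21.417
LED flashlight €17.37: general merchandise → 5.25% → €0.911925
Hot soup (large) €7.50: hot prepared food → 6% → €0.45
Unrounded tax sum = €23.475975 → €23.48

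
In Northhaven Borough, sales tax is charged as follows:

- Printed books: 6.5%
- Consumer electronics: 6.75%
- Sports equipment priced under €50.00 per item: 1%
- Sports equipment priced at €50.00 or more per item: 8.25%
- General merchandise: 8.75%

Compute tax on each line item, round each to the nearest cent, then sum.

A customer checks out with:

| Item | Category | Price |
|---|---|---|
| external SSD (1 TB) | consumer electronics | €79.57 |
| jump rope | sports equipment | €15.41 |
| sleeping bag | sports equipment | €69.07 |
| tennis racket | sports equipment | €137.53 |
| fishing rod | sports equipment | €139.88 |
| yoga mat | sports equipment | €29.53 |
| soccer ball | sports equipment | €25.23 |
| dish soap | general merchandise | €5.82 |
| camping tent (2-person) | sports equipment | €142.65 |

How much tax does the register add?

External SSD (1 TB) €79.57: consumer electronics → 6.75% → €5.37
Jump rope €15.41: sports equipment, under €50.00 → 1% → €0.15
Sleeping bag €69.07: sports equipment, €50.00 or more → 8.25% → €5.70
Tennis racket €137.53: sports equipment, €50.00 or more → 8.25% → €11.35
Fishing rod €139.88: sports equipment, €50.00 or more → 8.25% → €11.54
Yoga mat €29.53: sports equipment, under €50.00 → 1% → €0.30
Soccer ball €25.23: sports equipment, under €50.00 → 1% → €0.25
Dish soap €5.82: general merchandise → 8.75% → €0.51
Camping tent (2-person) €142.65: sports equipment, €50.00 or more → 8.25% → €11.77
Total tax = €5.37 + €0.15 + €5.70 + €11.35 + €11.54 + €0.30 + €0.25 + €0.51 + €11.77 = €46.94

€46.94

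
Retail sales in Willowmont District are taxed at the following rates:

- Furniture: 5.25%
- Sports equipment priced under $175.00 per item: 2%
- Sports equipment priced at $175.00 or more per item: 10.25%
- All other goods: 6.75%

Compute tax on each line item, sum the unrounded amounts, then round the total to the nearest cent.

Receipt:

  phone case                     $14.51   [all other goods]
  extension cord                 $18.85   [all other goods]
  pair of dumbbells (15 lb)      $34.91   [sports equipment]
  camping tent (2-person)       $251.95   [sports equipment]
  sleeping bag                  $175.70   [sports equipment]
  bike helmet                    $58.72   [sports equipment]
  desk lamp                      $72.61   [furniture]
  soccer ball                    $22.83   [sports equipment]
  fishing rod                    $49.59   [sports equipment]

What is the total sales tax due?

$53.22

Phone case $14.51: all other goods → 6.75% → $0.979425
Extension cord $18.85: all other goods → 6.75% → $1.272375
Pair of dumbbells (15 lb) $34.91: sports equipment, under $175.00 → 2% → $0.6982
Camping tent (2-person) $251.95: sports equipment, $175.00 or more → 10.25% → $25.824875
Sleeping bag $175.70: sports equipment, $175.00 or more → 10.25% → $18.00925
Bike helmet $58.72: sports equipment, under $175.00 → 2% → $1.1744
Desk lamp $72.61: furniture → 5.25% → $3.812025
Soccer ball $22.83: sports equipment, under $175.00 → 2% → $0.4566
Fishing rod $49.59: sports equipment, under $175.00 → 2% → $0.9918
Unrounded tax sum = $53.21895 → $53.22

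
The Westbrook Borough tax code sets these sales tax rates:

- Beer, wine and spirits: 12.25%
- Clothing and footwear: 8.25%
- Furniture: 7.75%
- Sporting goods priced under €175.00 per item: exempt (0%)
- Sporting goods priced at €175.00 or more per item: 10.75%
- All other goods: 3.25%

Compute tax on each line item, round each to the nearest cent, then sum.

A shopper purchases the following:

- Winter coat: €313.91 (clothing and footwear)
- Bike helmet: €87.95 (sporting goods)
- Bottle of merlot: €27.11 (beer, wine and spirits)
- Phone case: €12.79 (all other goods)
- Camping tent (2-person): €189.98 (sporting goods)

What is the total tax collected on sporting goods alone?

Bike helmet €87.95: sporting goods, under €175.00 → 0% → €0.00
Camping tent (2-person) €189.98: sporting goods, €175.00 or more → 10.75% → €20.42
Tax on sporting goods = €0.00 + €20.42 = €20.42

€20.42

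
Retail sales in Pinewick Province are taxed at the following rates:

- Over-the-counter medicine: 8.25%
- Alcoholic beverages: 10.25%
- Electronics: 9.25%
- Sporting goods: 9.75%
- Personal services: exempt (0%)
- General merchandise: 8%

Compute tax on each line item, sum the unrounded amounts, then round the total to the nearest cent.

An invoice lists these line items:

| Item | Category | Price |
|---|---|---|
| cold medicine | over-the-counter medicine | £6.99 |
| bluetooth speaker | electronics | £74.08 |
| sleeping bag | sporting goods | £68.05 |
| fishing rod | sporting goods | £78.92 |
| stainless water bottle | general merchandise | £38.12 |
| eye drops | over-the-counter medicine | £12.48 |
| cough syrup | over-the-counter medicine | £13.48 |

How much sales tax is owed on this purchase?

£26.95

Cold medicine £6.99: over-the-counter medicine → 8.25% → £0.576675
Bluetooth speaker £74.08: electronics → 9.25% → £6.8524
Sleeping bag £68.05: sporting goods → 9.75% → £6.634875
Fishing rod £78.92: sporting goods → 9.75% → £7.6947
Stainless water bottle £38.12: general merchandise → 8% → £3.0496
Eye drops £12.48: over-the-counter medicine → 8.25% → £1.0296
Cough syrup £13.48: over-the-counter medicine → 8.25% → £1.1121
Unrounded tax sum = £26.94995 → £26.95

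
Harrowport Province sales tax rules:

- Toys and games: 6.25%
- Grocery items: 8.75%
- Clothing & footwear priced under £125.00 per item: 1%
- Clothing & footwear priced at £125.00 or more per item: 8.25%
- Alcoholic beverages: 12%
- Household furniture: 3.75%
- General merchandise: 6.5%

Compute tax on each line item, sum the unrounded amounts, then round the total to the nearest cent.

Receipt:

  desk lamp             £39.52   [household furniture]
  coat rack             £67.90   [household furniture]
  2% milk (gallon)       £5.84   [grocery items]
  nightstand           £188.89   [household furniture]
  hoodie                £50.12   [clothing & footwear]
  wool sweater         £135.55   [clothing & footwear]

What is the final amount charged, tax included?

Desk lamp £39.52: household furniture → 3.75% → £1.482
Coat rack £67.90: household furniture → 3.75% → £2.54625
2% milk (gallon) £5.84: grocery items → 8.75% → £0.511
Nightstand £188.89: household furniture → 3.75% → £7.083375
Hoodie £50.12: clothing & footwear, under £125.00 → 1% → £0.5012
Wool sweater £135.55: clothing & footwear, £125.00 or more → 8.25% → £11.182875
Subtotal = £487.82; unrounded tax = £23.3067 → £23.31; total due = £511.13

£511.13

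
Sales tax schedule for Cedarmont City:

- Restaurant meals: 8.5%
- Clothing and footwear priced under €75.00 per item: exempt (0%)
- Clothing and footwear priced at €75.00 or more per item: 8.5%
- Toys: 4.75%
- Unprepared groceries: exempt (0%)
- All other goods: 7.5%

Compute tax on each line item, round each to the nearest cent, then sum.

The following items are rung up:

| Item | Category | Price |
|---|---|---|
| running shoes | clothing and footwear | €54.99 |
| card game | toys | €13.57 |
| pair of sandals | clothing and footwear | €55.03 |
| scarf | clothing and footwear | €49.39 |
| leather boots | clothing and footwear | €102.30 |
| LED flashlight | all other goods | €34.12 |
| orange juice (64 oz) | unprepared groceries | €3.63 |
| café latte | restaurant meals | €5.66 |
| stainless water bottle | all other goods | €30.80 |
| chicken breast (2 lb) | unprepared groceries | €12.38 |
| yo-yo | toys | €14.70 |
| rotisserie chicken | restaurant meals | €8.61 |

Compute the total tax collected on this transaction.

€16.12

Running shoes €54.99: clothing and footwear, under €75.00 → 0% → €0.00
Card game €13.57: toys → 4.75% → €0.64
Pair of sandals €55.03: clothing and footwear, under €75.00 → 0% → €0.00
Scarf €49.39: clothing and footwear, under €75.00 → 0% → €0.00
Leather boots €102.30: clothing and footwear, €75.00 or more → 8.5% → €8.70
LED flashlight €34.12: all other goods → 7.5% → €2.56
Orange juice (64 oz) €3.63: unprepared groceries → 0% → €0.00
Café latte €5.66: restaurant meals → 8.5% → €0.48
Stainless water bottle €30.80: all other goods → 7.5% → €2.31
Chicken breast (2 lb) €12.38: unprepared groceries → 0% → €0.00
Yo-yo €14.70: toys → 4.75% → €0.70
Rotisserie chicken €8.61: restaurant meals → 8.5% → €0.73
Total tax = €0.64 + €8.70 + €2.56 + €0.48 + €2.31 + €0.70 + €0.73 = €16.12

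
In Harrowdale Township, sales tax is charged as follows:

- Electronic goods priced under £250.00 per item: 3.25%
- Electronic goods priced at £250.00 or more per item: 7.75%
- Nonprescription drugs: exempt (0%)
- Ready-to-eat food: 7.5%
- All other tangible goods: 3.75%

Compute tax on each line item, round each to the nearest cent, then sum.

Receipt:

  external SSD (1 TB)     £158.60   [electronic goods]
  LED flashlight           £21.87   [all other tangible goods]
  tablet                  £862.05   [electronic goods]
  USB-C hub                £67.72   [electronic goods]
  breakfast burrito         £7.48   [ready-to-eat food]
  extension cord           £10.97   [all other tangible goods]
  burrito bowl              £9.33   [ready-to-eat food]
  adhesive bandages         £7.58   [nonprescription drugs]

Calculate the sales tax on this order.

External SSD (1 TB) £158.60: electronic goods, under £250.00 → 3.25% → £5.15
LED flashlight £21.87: all other tangible goods → 3.75% → £0.82
Tablet £862.05: electronic goods, £250.00 or more → 7.75% → £66.81
USB-C hub £67.72: electronic goods, under £250.00 → 3.25% → £2.20
Breakfast burrito £7.48: ready-to-eat food → 7.5% → £0.56
Extension cord £10.97: all other tangible goods → 3.75% → £0.41
Burrito bowl £9.33: ready-to-eat food → 7.5% → £0.70
Adhesive bandages £7.58: nonprescription drugs → 0% → £0.00
Total tax = £5.15 + £0.82 + £66.81 + £2.20 + £0.56 + £0.41 + £0.70 = £76.65

£76.65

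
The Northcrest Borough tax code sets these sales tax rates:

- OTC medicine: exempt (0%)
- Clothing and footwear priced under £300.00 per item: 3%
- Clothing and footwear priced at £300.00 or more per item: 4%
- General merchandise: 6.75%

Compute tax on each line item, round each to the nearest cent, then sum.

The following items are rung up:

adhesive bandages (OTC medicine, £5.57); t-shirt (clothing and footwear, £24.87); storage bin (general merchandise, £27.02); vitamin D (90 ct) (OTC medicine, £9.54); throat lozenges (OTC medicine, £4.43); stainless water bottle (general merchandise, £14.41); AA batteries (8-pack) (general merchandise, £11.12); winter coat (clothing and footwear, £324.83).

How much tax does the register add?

Adhesive bandages £5.57: OTC medicine → 0% → £0.00
T-shirt £24.87: clothing and footwear, under £300.00 → 3% → £0.75
Storage bin £27.02: general merchandise → 6.75% → £1.82
Vitamin D (90 ct) £9.54: OTC medicine → 0% → £0.00
Throat lozenges £4.43: OTC medicine → 0% → £0.00
Stainless water bottle £14.41: general merchandise → 6.75% → £0.97
AA batteries (8-pack) £11.12: general merchandise → 6.75% → £0.75
Winter coat £324.83: clothing and footwear, £300.00 or more → 4% → £12.99
Total tax = £0.75 + £1.82 + £0.97 + £0.75 + £12.99 = £17.28

£17.28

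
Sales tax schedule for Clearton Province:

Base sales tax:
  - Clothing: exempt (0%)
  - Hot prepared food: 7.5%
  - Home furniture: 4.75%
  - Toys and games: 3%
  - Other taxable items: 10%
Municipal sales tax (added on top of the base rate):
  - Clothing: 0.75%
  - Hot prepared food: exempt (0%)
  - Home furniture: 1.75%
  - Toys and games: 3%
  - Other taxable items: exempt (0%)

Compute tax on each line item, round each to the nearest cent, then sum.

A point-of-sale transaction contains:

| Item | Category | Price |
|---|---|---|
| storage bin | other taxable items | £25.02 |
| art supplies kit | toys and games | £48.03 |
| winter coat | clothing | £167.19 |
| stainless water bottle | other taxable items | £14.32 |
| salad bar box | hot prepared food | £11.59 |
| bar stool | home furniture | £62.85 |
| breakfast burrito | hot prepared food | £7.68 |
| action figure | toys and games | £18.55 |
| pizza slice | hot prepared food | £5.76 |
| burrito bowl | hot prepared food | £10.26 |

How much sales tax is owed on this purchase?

Storage bin £25.02: other taxable items → 10% + 0% municipal = 10% → £2.50
Art supplies kit £48.03: toys and games → 3% + 3% municipal = 6% → £2.88
Winter coat £167.19: clothing → 0% + 0.75% municipal = 0.75% → £1.25
Stainless water bottle £14.32: other taxable items → 10% + 0% municipal = 10% → £1.43
Salad bar box £11.59: hot prepared food → 7.5% + 0% municipal = 7.5% → £0.87
Bar stool £62.85: home furniture → 4.75% + 1.75% municipal = 6.5% → £4.09
Breakfast burrito £7.68: hot prepared food → 7.5% + 0% municipal = 7.5% → £0.58
Action figure £18.55: toys and games → 3% + 3% municipal = 6% → £1.11
Pizza slice £5.76: hot prepared food → 7.5% + 0% municipal = 7.5% → £0.43
Burrito bowl £10.26: hot prepared food → 7.5% + 0% municipal = 7.5% → £0.77
Total tax = £2.50 + £2.88 + £1.25 + £1.43 + £0.87 + £4.09 + £0.58 + £1.11 + £0.43 + £0.77 = £15.91

£15.91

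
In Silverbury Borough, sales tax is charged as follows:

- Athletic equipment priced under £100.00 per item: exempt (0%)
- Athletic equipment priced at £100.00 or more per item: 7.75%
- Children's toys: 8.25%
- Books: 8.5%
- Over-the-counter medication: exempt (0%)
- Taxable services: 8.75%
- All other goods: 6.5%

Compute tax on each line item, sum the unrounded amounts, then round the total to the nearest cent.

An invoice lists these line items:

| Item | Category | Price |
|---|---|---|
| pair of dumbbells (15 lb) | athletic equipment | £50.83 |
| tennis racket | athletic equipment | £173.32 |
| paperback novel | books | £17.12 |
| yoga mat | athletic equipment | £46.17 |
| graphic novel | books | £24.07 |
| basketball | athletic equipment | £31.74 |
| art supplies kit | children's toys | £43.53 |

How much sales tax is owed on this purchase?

£20.52

Pair of dumbbells (15 lb) £50.83: athletic equipment, under £100.00 → 0% → £0.00
Tennis racket £173.32: athletic equipment, £100.00 or more → 7.75% → £13.4323
Paperback novel £17.12: books → 8.5% → £1.4552
Yoga mat £46.17: athletic equipment, under £100.00 → 0% → £0.00
Graphic novel £24.07: books → 8.5% → £2.04595
Basketball £31.74: athletic equipment, under £100.00 → 0% → £0.00
Art supplies kit £43.53: children's toys → 8.25% → £3.591225
Unrounded tax sum = £20.524675 → £20.52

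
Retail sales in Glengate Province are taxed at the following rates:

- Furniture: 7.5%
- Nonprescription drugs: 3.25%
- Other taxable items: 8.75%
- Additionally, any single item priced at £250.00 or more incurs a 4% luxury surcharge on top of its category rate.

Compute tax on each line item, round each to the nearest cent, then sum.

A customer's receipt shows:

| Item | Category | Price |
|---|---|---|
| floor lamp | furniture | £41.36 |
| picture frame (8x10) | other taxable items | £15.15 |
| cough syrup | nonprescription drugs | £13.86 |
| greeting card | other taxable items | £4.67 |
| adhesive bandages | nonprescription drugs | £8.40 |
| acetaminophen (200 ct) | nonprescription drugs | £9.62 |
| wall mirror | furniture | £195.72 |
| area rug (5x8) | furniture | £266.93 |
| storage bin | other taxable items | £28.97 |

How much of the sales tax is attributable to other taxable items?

Picture frame (8x10) £15.15: other taxable items → 8.75% → £1.33
Greeting card £4.67: other taxable items → 8.75% → £0.41
Storage bin £28.97: other taxable items → 8.75% → £2.53
Tax on other taxable items = £1.33 + £0.41 + £2.53 = £4.27

£4.27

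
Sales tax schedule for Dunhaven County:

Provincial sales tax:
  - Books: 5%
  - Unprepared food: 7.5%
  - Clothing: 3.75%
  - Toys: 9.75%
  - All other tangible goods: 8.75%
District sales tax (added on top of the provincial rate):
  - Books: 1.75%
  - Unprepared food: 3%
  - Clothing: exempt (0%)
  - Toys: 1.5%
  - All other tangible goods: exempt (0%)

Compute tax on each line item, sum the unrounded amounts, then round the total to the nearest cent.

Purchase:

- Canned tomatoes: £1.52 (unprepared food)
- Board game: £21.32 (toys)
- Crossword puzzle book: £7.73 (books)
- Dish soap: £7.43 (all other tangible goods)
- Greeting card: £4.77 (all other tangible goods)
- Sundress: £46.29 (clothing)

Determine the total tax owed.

Canned tomatoes £1.52: unprepared food → 7.5% + 3% district = 10.5% → £0.1596
Board game £21.32: toys → 9.75% + 1.5% district = 11.25% → £2.3985
Crossword puzzle book £7.73: books → 5% + 1.75% district = 6.75% → £0.521775
Dish soap £7.43: all other tangible goods → 8.75% + 0% district = 8.75% → £0.650125
Greeting card £4.77: all other tangible goods → 8.75% + 0% district = 8.75% → £0.417375
Sundress £46.29: clothing → 3.75% + 0% district = 3.75% → £1.735875
Unrounded tax sum = £5.88325 → £5.88

£5.88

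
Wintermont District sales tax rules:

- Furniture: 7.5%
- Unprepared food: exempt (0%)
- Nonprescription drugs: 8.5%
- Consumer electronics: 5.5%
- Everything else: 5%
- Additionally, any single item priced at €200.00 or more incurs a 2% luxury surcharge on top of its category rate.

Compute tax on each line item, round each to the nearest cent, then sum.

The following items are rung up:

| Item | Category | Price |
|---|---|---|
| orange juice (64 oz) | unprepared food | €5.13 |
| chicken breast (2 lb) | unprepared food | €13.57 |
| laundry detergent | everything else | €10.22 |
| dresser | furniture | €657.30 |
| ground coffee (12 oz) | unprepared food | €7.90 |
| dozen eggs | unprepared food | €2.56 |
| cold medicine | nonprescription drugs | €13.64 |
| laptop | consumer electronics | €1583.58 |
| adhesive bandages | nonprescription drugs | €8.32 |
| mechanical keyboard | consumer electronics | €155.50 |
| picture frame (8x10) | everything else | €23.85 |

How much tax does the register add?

Orange juice (64 oz) €5.13: unprepared food → 0% → €0.00
Chicken breast (2 lb) €13.57: unprepared food → 0% → €0.00
Laundry detergent €10.22: everything else → 5% → €0.51
Dresser €657.30: furniture → 7.5% + 2% surcharge = 9.5% → €62.44
Ground coffee (12 oz) €7.90: unprepared food → 0% → €0.00
Dozen eggs €2.56: unprepared food → 0% → €0.00
Cold medicine €13.64: nonprescription drugs → 8.5% → €1.16
Laptop €1583.58: consumer electronics → 5.5% + 2% surcharge = 7.5% → €118.77
Adhesive bandages €8.32: nonprescription drugs → 8.5% → €0.71
Mechanical keyboard €155.50: consumer electronics → 5.5% → €8.55
Picture frame (8x10) €23.85: everything else → 5% → €1.19
Total tax = €0.51 + €62.44 + €1.16 + €118.77 + €0.71 + €8.55 + €1.19 = €193.33

€193.33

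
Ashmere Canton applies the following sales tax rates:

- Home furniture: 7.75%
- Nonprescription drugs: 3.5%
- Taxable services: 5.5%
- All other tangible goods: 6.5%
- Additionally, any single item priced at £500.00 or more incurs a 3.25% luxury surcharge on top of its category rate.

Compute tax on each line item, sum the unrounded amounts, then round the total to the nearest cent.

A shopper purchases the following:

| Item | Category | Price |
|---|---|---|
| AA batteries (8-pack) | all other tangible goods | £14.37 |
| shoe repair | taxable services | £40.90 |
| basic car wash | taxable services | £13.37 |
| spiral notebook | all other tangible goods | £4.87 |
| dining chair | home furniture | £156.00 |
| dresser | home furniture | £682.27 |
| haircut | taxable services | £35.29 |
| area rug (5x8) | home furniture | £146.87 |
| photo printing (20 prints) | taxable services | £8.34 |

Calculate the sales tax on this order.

£105.16

AA batteries (8-pack) £14.37: all other tangible goods → 6.5% → £0.93405
Shoe repair £40.90: taxable services → 5.5% → £2.2495
Basic car wash £13.37: taxable services → 5.5% → £0.73535
Spiral notebook £4.87: all other tangible goods → 6.5% → £0.31655
Dining chair £156.00: home furniture → 7.75% → £12.09
Dresser £682.27: home furniture → 7.75% + 3.25% surcharge = 11% → £75.0497
Haircut £35.29: taxable services → 5.5% → £1.94095
Area rug (5x8) £146.87: home furniture → 7.75% → £11.382425
Photo printing (20 prints) £8.34: taxable services → 5.5% → £0.4587
Unrounded tax sum = £105.157225 → £105.16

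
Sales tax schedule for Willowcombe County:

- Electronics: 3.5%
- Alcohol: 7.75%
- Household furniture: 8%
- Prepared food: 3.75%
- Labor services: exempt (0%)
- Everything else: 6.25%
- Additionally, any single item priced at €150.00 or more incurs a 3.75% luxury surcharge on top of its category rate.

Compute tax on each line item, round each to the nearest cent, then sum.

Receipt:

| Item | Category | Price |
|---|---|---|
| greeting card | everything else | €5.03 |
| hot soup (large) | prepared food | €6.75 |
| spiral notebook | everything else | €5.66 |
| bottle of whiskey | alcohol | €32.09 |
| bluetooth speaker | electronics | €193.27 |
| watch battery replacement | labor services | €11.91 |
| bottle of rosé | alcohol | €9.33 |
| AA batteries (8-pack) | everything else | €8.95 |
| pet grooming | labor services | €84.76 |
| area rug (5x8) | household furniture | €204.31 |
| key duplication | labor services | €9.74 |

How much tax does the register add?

Greeting card €5.03: everything else → 6.25% → €0.31
Hot soup (large) €6.75: prepared food → 3.75% → €0.25
Spiral notebook €5.66: everything else → 6.25% → €0.35
Bottle of whiskey €32.09: alcohol → 7.75% → €2.49
Bluetooth speaker €193.27: electronics → 3.5% + 3.75% surcharge = 7.25% → €14.01
Watch battery replacement €11.91: labor services → 0% → €0.00
Bottle of rosé €9.33: alcohol → 7.75% → €0.72
AA batteries (8-pack) €8.95: everything else → 6.25% → €0.56
Pet grooming €84.76: labor services → 0% → €0.00
Area rug (5x8) €204.31: household furniture → 8% + 3.75% surcharge = 11.75% → €24.01
Key duplication €9.74: labor services → 0% → €0.00
Total tax = €0.31 + €0.25 + €0.35 + €2.49 + €14.01 + €0.72 + €0.56 + €24.01 = €42.70

€42.70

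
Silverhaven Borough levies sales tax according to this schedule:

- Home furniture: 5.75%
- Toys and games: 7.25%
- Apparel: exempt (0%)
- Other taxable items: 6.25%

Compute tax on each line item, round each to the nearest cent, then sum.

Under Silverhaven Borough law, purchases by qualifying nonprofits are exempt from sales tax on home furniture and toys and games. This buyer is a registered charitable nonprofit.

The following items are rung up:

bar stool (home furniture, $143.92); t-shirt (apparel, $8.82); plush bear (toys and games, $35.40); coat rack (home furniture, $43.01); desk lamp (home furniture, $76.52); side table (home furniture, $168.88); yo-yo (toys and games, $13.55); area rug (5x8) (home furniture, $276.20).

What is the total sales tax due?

$0.00

Bar stool $143.92: home furniture, buyer-exempt → 0% → $0.00
T-shirt $8.82: apparel → 0% → $0.00
Plush bear $35.40: toys and games, buyer-exempt → 0% → $0.00
Coat rack $43.01: home furniture, buyer-exempt → 0% → $0.00
Desk lamp $76.52: home furniture, buyer-exempt → 0% → $0.00
Side table $168.88: home furniture, buyer-exempt → 0% → $0.00
Yo-yo $13.55: toys and games, buyer-exempt → 0% → $0.00
Area rug (5x8) $276.20: home furniture, buyer-exempt → 0% → $0.00
Total tax = $0.00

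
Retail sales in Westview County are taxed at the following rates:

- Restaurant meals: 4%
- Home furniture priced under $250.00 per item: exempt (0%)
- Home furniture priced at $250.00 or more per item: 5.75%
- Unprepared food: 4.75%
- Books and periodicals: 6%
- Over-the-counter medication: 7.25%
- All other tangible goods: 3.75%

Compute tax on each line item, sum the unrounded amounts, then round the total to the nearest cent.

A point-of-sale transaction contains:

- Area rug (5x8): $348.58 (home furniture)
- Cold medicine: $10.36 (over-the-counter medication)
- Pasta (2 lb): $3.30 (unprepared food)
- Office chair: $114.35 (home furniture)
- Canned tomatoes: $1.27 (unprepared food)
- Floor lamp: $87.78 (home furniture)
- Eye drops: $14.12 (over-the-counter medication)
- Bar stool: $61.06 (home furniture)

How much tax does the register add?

$22.04

Area rug (5x8) $348.58: home furniture, $250.00 or more → 5.75% → $20.04335
Cold medicine $10.36: over-the-counter medication → 7.25% → $0.7511
Pasta (2 lb) $3.30: unprepared food → 4.75% → $0.15675
Office chair $114.35: home furniture, under $250.00 → 0% → $0.00
Canned tomatoes $1.27: unprepared food → 4.75% → $0.060325
Floor lamp $87.78: home furniture, under $250.00 → 0% → $0.00
Eye drops $14.12: over-the-counter medication → 7.25% → $1.0237
Bar stool $61.06: home furniture, under $250.00 → 0% → $0.00
Unrounded tax sum = $22.035225 → $22.04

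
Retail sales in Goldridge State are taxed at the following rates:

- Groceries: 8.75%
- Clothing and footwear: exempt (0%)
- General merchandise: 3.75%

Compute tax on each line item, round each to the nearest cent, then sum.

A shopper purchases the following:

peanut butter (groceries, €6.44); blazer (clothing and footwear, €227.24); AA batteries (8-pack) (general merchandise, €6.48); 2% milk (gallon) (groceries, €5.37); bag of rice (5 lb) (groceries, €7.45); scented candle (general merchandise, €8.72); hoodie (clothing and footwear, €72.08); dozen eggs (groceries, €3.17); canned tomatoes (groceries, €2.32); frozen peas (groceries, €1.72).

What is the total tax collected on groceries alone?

€2.31

Peanut butter €6.44: groceries → 8.75% → €0.56
2% milk (gallon) €5.37: groceries → 8.75% → €0.47
Bag of rice (5 lb) €7.45: groceries → 8.75% → €0.65
Dozen eggs €3.17: groceries → 8.75% → €0.28
Canned tomatoes €2.32: groceries → 8.75% → €0.20
Frozen peas €1.72: groceries → 8.75% → €0.15
Tax on groceries = €0.56 + €0.47 + €0.65 + €0.28 + €0.20 + €0.15 = €2.31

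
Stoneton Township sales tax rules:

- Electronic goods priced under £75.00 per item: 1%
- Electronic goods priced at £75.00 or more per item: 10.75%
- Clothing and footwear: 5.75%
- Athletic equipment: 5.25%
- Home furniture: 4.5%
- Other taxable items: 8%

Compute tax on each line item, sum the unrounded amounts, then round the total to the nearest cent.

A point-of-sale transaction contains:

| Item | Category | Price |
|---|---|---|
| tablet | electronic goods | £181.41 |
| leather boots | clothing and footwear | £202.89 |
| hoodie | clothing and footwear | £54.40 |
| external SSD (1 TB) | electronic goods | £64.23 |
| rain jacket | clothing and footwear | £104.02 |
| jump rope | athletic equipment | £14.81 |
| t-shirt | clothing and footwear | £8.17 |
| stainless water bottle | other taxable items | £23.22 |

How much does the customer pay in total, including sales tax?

£697.17

Tablet £181.41: electronic goods, £75.00 or more → 10.75% → £19.501575
Leather boots £202.89: clothing and footwear → 5.75% → £11.666175
Hoodie £54.40: clothing and footwear → 5.75% → £3.128
External SSD (1 TB) £64.23: electronic goods, under £75.00 → 1% → £0.6423
Rain jacket £104.02: clothing and footwear → 5.75% → £5.98115
Jump rope £14.81: athletic equipment → 5.25% → £0.777525
T-shirt £8.17: clothing and footwear → 5.75% → £0.469775
Stainless water bottle £23.22: other taxable items → 8% → £1.8576
Subtotal = £653.15; unrounded tax = £44.0241 → £44.02; total due = £697.17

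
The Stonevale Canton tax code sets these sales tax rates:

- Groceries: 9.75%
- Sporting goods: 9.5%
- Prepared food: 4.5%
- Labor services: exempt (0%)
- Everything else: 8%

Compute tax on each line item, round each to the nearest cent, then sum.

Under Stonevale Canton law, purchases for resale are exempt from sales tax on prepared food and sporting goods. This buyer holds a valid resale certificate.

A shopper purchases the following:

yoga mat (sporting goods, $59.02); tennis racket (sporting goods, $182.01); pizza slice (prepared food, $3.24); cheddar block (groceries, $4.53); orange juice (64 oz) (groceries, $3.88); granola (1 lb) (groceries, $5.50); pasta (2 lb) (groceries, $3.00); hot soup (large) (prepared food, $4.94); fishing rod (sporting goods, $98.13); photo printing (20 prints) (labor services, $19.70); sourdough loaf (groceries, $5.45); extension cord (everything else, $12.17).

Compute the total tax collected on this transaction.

$3.15

Yoga mat $59.02: sporting goods, buyer-exempt → 0% → $0.00
Tennis racket $182.01: sporting goods, buyer-exempt → 0% → $0.00
Pizza slice $3.24: prepared food, buyer-exempt → 0% → $0.00
Cheddar block $4.53: groceries → 9.75% → $0.44
Orange juice (64 oz) $3.88: groceries → 9.75% → $0.38
Granola (1 lb) $5.50: groceries → 9.75% → $0.54
Pasta (2 lb) $3.00: groceries → 9.75% → $0.29
Hot soup (large) $4.94: prepared food, buyer-exempt → 0% → $0.00
Fishing rod $98.13: sporting goods, buyer-exempt → 0% → $0.00
Photo printing (20 prints) $19.70: labor services → 0% → $0.00
Sourdough loaf $5.45: groceries → 9.75% → $0.53
Extension cord $12.17: everything else → 8% → $0.97
Total tax = $0.44 + $0.38 + $0.54 + $0.29 + $0.53 + $0.97 = $3.15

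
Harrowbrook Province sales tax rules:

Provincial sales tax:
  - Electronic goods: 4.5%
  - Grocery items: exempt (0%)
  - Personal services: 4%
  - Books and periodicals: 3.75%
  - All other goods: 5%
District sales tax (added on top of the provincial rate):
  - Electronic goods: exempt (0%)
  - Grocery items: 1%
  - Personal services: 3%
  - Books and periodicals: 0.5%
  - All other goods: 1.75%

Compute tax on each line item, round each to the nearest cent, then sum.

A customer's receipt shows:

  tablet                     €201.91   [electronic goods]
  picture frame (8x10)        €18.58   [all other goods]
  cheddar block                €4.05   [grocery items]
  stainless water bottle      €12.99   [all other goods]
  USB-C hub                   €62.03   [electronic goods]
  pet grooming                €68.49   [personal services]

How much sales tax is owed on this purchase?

Tablet €201.91: electronic goods → 4.5% + 0% district = 4.5% → €9.09
Picture frame (8x10) €18.58: all other goods → 5% + 1.75% district = 6.75% → €1.25
Cheddar block €4.05: grocery items → 0% + 1% district = 1% → €0.04
Stainless water bottle €12.99: all other goods → 5% + 1.75% district = 6.75% → €0.88
USB-C hub €62.03: electronic goods → 4.5% + 0% district = 4.5% → €2.79
Pet grooming €68.49: personal services → 4% + 3% district = 7% → €4.79
Total tax = €9.09 + €1.25 + €0.04 + €0.88 + €2.79 + €4.79 = €18.84

€18.84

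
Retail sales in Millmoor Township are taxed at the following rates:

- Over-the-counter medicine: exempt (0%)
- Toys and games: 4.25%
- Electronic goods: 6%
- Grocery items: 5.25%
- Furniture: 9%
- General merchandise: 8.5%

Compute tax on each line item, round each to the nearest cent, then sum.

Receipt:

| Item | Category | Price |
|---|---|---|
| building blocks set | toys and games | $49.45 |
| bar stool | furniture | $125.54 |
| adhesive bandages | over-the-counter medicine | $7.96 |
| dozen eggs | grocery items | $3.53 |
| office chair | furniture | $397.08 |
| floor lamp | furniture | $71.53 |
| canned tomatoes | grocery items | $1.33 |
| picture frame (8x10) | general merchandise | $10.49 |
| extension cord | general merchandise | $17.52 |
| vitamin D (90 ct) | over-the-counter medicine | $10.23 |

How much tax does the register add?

$58.22

Building blocks set $49.45: toys and games → 4.25% → $2.10
Bar stool $125.54: furniture → 9% → $11.30
Adhesive bandages $7.96: over-the-counter medicine → 0% → $0.00
Dozen eggs $3.53: grocery items → 5.25% → $0.19
Office chair $397.08: furniture → 9% → $35.74
Floor lamp $71.53: furniture → 9% → $6.44
Canned tomatoes $1.33: grocery items → 5.25% → $0.07
Picture frame (8x10) $10.49: general merchandise → 8.5% → $0.89
Extension cord $17.52: general merchandise → 8.5% → $1.49
Vitamin D (90 ct) $10.23: over-the-counter medicine → 0% → $0.00
Total tax = $2.10 + $11.30 + $0.19 + $35.74 + $6.44 + $0.07 + $0.89 + $1.49 = $58.22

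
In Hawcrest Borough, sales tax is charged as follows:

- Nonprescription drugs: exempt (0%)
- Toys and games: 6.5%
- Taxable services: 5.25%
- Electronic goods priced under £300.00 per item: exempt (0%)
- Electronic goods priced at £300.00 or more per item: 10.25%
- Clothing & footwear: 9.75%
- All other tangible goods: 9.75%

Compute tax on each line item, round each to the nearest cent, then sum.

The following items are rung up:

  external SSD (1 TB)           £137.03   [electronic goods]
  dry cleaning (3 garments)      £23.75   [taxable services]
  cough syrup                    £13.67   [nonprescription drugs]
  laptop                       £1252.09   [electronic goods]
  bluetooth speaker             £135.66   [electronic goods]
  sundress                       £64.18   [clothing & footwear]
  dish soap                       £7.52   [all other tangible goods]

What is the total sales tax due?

External SSD (1 TB) £137.03: electronic goods, under £300.00 → 0% → £0.00
Dry cleaning (3 garments) £23.75: taxable services → 5.25% → £1.25
Cough syrup £13.67: nonprescription drugs → 0% → £0.00
Laptop £1252.09: electronic goods, £300.00 or more → 10.25% → £128.34
Bluetooth speaker £135.66: electronic goods, under £300.00 → 0% → £0.00
Sundress £64.18: clothing & footwear → 9.75% → £6.26
Dish soap £7.52: all other tangible goods → 9.75% → £0.73
Total tax = £1.25 + £128.34 + £6.26 + £0.73 = £136.58

£136.58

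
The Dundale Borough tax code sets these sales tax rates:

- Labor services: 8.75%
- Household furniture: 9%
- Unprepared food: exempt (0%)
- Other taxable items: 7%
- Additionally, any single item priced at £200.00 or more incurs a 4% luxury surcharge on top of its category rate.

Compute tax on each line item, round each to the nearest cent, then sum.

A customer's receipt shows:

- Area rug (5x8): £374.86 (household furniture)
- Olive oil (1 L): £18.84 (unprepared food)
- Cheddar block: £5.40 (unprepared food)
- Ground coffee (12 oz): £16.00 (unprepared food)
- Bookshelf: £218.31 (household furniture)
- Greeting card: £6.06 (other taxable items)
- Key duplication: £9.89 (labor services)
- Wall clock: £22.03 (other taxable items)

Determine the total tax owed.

£79.94

Area rug (5x8) £374.86: household furniture → 9% + 4% surcharge = 13% → £48.73
Olive oil (1 L) £18.84: unprepared food → 0% → £0.00
Cheddar block £5.40: unprepared food → 0% → £0.00
Ground coffee (12 oz) £16.00: unprepared food → 0% → £0.00
Bookshelf £218.31: household furniture → 9% + 4% surcharge = 13% → £28.38
Greeting card £6.06: other taxable items → 7% → £0.42
Key duplication £9.89: labor services → 8.75% → £0.87
Wall clock £22.03: other taxable items → 7% → £1.54
Total tax = £48.73 + £28.38 + £0.42 + £0.87 + £1.54 = £79.94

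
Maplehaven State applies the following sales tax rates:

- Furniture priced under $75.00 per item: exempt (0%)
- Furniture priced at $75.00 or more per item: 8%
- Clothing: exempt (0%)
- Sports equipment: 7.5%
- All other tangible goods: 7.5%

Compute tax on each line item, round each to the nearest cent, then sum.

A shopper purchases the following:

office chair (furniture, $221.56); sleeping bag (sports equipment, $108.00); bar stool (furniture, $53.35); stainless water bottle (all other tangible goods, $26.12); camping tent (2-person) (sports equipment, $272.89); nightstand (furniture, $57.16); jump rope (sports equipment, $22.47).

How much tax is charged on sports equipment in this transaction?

Sleeping bag $108.00: sports equipment → 7.5% → $8.10
Camping tent (2-person) $272.89: sports equipment → 7.5% → $20.47
Jump rope $22.47: sports equipment → 7.5% → $1.69
Tax on sports equipment = $8.10 + $20.47 + $1.69 = $30.26

$30.26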